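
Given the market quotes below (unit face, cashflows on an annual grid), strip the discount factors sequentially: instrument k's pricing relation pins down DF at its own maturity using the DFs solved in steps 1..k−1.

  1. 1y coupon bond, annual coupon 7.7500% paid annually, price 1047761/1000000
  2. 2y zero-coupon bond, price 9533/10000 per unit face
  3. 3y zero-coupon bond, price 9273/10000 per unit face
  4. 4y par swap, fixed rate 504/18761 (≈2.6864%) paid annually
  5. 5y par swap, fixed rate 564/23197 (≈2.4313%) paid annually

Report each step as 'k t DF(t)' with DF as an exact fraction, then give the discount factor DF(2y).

1 1 2431/2500
2 2 9533/10000
3 3 9273/10000
4 4 562/625
5 5 1109/1250
DF(2y) = 9533/10000 ≈ 0.953300

step 1 [1y] bond c/1=31/400: DF=(1047761/1000000 − 31/400·(0))/(1+31/400) = 2431/2500 ≈ 0.972400
step 2 [2y] zero: DF = P = 9533/10000 ≈ 0.953300
step 3 [3y] zero: DF = P = 9273/10000 ≈ 0.927300
step 4 [4y] swap r/1=504/18761: DF=(1 − 504/18761·(0.972400+0.953300+0.927300))/(1+504/18761) = 562/625 ≈ 0.899200
step 5 [5y] swap r/1=564/23197: DF=(1 − 564/23197·(0.972400+0.953300+0.927300+0.899200))/(1+564/23197) = 1109/1250 ≈ 0.887200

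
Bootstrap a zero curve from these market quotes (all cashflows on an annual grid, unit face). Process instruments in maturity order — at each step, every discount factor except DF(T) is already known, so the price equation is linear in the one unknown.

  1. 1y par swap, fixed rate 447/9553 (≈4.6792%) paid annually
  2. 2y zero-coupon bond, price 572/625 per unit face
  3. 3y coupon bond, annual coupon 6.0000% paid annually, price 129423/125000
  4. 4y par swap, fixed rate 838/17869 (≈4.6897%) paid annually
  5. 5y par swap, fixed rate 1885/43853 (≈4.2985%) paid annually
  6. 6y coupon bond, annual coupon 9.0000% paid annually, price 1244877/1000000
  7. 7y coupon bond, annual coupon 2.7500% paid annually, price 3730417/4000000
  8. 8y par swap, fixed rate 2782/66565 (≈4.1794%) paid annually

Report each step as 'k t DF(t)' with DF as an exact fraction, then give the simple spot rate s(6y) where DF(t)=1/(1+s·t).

1 1 9553/10000
2 2 572/625
3 3 8709/10000
4 4 2081/2500
5 5 1623/2000
6 6 39/50
7 7 3847/5000
8 8 3609/5000
s(6y) = (1/(39/50) − 1)/(6) = 11/234 ≈ 4.7009%

step 1 [1y] swap r/1=447/9553: DF=(1 − 447/9553·(0))/(1+447/9553) = 9553/10000 ≈ 0.955300
step 2 [2y] zero: DF = P = 572/625 ≈ 0.915200
step 3 [3y] bond c/1=3/50: DF=(129423/125000 − 3/50·(0.955300+0.915200))/(1+3/50) = 8709/10000 ≈ 0.870900
step 4 [4y] swap r/1=838/17869: DF=(1 − 838/17869·(0.955300+0.915200+0.870900))/(1+838/17869) = 2081/2500 ≈ 0.832400
step 5 [5y] swap r/1=1885/43853: DF=(1 − 1885/43853·(0.955300+0.915200+0.870900+0.832400))/(1+1885/43853) = 1623/2000 ≈ 0.811500
step 6 [6y] bond c/1=9/100: DF=(1244877/1000000 − 9/100·(0.955300+0.915200+0.870900+0.832400+0.811500))/(1+9/100) = 39/50 ≈ 0.780000
step 7 [7y] bond c/1=11/400: DF=(3730417/4000000 − 11/400·(0.955300+0.915200+0.870900+0.832400+0.811500+0.780000))/(1+11/400) = 3847/5000 ≈ 0.769400
step 8 [8y] swap r/1=2782/66565: DF=(1 − 2782/66565·(0.955300+0.915200+0.870900+0.832400+0.811500+0.780000+0.769400))/(1+2782/66565) = 3609/5000 ≈ 0.721800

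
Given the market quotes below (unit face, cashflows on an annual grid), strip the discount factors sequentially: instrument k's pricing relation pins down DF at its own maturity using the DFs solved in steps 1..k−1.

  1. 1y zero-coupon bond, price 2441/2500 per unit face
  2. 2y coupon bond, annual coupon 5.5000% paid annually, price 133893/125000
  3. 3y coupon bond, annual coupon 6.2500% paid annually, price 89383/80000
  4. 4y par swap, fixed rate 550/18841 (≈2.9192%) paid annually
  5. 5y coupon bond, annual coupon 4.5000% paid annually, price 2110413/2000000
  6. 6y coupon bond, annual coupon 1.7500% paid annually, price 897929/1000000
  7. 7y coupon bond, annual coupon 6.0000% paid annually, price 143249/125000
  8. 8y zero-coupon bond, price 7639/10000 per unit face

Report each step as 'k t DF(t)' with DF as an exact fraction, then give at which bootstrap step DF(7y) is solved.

1 1 2441/2500
2 2 2411/2500
3 3 4687/5000
4 4 89/100
5 5 339/400
6 6 8031/10000
7 7 484/625
8 8 7639/10000
DF(7y) is solved at step 7

step 1 [1y] zero: DF = P = 2441/2500 ≈ 0.976400
step 2 [2y] bond c/1=11/200: DF=(133893/125000 − 11/200·(0.976400))/(1+11/200) = 2411/2500 ≈ 0.964400
step 3 [3y] bond c/1=1/16: DF=(89383/80000 − 1/16·(0.976400+0.964400))/(1+1/16) = 4687/5000 ≈ 0.937400
step 4 [4y] swap r/1=550/18841: DF=(1 − 550/18841·(0.976400+0.964400+0.937400))/(1+550/18841) = 89/100 ≈ 0.890000
step 5 [5y] bond c/1=9/200: DF=(2110413/2000000 − 9/200·(0.976400+0.964400+0.937400+0.890000))/(1+9/200) = 339/400 ≈ 0.847500
step 6 [6y] bond c/1=7/400: DF=(897929/1000000 − 7/400·(0.976400+0.964400+0.937400+0.890000+0.847500))/(1+7/400) = 8031/10000 ≈ 0.803100
step 7 [7y] bond c/1=3/50: DF=(143249/125000 − 3/50·(0.976400+0.964400+0.937400+0.890000+0.847500+0.803100))/(1+3/50) = 484/625 ≈ 0.774400
step 8 [8y] zero: DF = P = 7639/10000 ≈ 0.763900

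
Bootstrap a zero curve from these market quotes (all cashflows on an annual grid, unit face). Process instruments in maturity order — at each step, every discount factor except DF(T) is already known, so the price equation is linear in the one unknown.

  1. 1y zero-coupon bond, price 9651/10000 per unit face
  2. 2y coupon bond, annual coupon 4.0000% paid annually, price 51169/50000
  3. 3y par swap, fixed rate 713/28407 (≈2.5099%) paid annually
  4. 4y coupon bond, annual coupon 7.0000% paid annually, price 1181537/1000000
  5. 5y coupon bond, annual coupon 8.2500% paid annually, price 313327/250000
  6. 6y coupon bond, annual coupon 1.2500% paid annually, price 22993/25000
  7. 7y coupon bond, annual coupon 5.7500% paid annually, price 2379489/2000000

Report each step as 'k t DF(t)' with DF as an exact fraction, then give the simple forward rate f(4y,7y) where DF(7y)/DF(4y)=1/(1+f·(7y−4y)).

1 1 9651/10000
2 2 9469/10000
3 3 9287/10000
4 4 574/625
5 5 8713/10000
6 6 532/625
7 7 827/1000
f(4y,7y) = ((574/625)/(827/1000) − 1)/(3) = 457/12405 ≈ 3.6840%

step 1 [1y] zero: DF = P = 9651/10000 ≈ 0.965100
step 2 [2y] bond c/1=1/25: DF=(51169/50000 − 1/25·(0.965100))/(1+1/25) = 9469/10000 ≈ 0.946900
step 3 [3y] swap r/1=713/28407: DF=(1 − 713/28407·(0.965100+0.946900))/(1+713/28407) = 9287/10000 ≈ 0.928700
step 4 [4y] bond c/1=7/100: DF=(1181537/1000000 − 7/100·(0.965100+0.946900+0.928700))/(1+7/100) = 574/625 ≈ 0.918400
step 5 [5y] bond c/1=33/400: DF=(313327/250000 − 33/400·(0.965100+0.946900+0.928700+0.918400))/(1+33/400) = 8713/10000 ≈ 0.871300
step 6 [6y] bond c/1=1/80: DF=(22993/25000 − 1/80·(0.965100+0.946900+0.928700+0.918400+0.871300))/(1+1/80) = 532/625 ≈ 0.851200
step 7 [7y] bond c/1=23/400: DF=(2379489/2000000 − 23/400·(0.965100+0.946900+0.928700+0.918400+0.871300+0.851200))/(1+23/400) = 827/1000 ≈ 0.827000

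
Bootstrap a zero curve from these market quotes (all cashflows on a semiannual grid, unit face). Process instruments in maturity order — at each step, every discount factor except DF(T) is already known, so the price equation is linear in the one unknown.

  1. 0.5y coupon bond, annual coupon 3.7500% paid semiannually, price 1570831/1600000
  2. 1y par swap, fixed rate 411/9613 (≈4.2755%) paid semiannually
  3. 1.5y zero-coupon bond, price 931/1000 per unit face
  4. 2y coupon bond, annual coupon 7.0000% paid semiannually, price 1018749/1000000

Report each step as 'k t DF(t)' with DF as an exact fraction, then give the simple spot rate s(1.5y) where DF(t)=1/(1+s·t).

step 1 [0.5y] bond c/2=3/160: DF=(1570831/1600000 − 3/160·(0))/(1+3/160) = 9637/10000 ≈ 0.963700
step 2 [1y] swap r/2=411/19226: DF=(1 − 411/19226·(0.963700))/(1+411/19226) = 9589/10000 ≈ 0.958900
step 3 [1.5y] zero: DF = P = 931/1000 ≈ 0.931000
step 4 [2y] bond c/2=7/200: DF=(1018749/1000000 − 7/200·(0.963700+0.958900+0.931000))/(1+7/200) = 4439/5000 ≈ 0.887800

1 1/2 9637/10000
2 1 9589/10000
3 3/2 931/1000
4 2 4439/5000
s(1.5y) = (1/(931/1000) − 1)/(3/2) = 46/931 ≈ 4.9409%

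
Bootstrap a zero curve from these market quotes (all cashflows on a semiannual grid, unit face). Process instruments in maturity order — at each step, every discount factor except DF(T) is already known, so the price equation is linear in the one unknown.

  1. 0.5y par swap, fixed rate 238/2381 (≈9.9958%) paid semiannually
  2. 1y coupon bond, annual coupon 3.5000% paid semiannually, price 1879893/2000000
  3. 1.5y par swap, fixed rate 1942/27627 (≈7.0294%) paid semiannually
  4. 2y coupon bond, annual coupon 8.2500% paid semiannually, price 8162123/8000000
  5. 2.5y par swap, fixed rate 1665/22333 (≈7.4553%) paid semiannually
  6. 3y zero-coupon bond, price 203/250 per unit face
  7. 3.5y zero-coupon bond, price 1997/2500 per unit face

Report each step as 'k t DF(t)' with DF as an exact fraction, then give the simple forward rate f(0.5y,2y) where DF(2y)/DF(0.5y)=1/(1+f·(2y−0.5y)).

1 1/2 2381/2500
2 1 4537/5000
3 3/2 9029/10000
4 2 544/625
5 5/2 1667/2000
6 3 203/250
7 7/2 1997/2500
f(0.5y,2y) = ((2381/2500)/(544/625) − 1)/(3/2) = 205/3264 ≈ 6.2806%

step 1 [0.5y] swap r/2=119/2381: DF=(1 − 119/2381·(0))/(1+119/2381) = 2381/2500 ≈ 0.952400
step 2 [1y] bond c/2=7/400: DF=(1879893/2000000 − 7/400·(0.952400))/(1+7/400) = 4537/5000 ≈ 0.907400
step 3 [1.5y] swap r/2=971/27627: DF=(1 − 971/27627·(0.952400+0.907400))/(1+971/27627) = 9029/10000 ≈ 0.902900
step 4 [2y] bond c/2=33/800: DF=(8162123/8000000 − 33/800·(0.952400+0.907400+0.902900))/(1+33/800) = 544/625 ≈ 0.870400
step 5 [2.5y] swap r/2=1665/44666: DF=(1 − 1665/44666·(0.952400+0.907400+0.902900+0.870400))/(1+1665/44666) = 1667/2000 ≈ 0.833500
step 6 [3y] zero: DF = P = 203/250 ≈ 0.812000
step 7 [3.5y] zero: DF = P = 1997/2500 ≈ 0.798800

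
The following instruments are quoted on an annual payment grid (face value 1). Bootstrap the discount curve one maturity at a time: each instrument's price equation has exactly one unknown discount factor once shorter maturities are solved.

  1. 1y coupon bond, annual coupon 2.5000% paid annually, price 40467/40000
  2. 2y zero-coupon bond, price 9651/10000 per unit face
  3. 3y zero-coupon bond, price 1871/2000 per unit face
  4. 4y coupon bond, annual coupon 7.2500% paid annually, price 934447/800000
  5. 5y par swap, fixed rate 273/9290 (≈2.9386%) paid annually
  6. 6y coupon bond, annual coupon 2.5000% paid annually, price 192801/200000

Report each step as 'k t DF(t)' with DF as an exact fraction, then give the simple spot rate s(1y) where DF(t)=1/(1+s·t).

step 1 [1y] bond c/1=1/40: DF=(40467/40000 − 1/40·(0))/(1+1/40) = 987/1000 ≈ 0.987000
step 2 [2y] zero: DF = P = 9651/10000 ≈ 0.965100
step 3 [3y] zero: DF = P = 1871/2000 ≈ 0.935500
step 4 [4y] bond c/1=29/400: DF=(934447/800000 − 29/400·(0.987000+0.965100+0.935500))/(1+29/400) = 8939/10000 ≈ 0.893900
step 5 [5y] swap r/1=273/9290: DF=(1 − 273/9290·(0.987000+0.965100+0.935500+0.893900))/(1+273/9290) = 1727/2000 ≈ 0.863500
step 6 [6y] bond c/1=1/40: DF=(192801/200000 − 1/40·(0.987000+0.965100+0.935500+0.893900+0.863500))/(1+1/40) = 517/625 ≈ 0.827200

1 1 987/1000
2 2 9651/10000
3 3 1871/2000
4 4 8939/10000
5 5 1727/2000
6 6 517/625
s(1y) = (1/(987/1000) − 1)/(1) = 13/987 ≈ 1.3171%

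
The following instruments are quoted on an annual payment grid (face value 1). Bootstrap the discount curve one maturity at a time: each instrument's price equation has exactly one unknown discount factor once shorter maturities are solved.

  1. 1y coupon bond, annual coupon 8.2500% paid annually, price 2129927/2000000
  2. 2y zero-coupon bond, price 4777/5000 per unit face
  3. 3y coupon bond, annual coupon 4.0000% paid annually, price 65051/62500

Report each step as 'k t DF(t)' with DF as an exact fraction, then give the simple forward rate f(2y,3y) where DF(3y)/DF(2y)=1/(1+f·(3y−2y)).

1 1 4919/5000
2 2 4777/5000
3 3 4631/5000
f(2y,3y) = ((4777/5000)/(4631/5000) − 1)/(1) = 146/4631 ≈ 3.1527%

step 1 [1y] bond c/1=33/400: DF=(2129927/2000000 − 33/400·(0))/(1+33/400) = 4919/5000 ≈ 0.983800
step 2 [2y] zero: DF = P = 4777/5000 ≈ 0.955400
step 3 [3y] bond c/1=1/25: DF=(65051/62500 − 1/25·(0.983800+0.955400))/(1+1/25) = 4631/5000 ≈ 0.926200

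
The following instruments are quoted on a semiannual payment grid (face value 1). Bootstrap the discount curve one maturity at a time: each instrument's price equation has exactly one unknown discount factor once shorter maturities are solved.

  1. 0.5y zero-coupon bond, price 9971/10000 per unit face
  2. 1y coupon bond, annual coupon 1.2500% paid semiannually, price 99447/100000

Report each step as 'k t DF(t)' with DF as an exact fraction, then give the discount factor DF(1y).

step 1 [0.5y] zero: DF = P = 9971/10000 ≈ 0.997100
step 2 [1y] bond c/2=1/160: DF=(99447/100000 − 1/160·(0.997100))/(1+1/160) = 9821/10000 ≈ 0.982100

1 1/2 9971/10000
2 1 9821/10000
DF(1y) = 9821/10000 ≈ 0.982100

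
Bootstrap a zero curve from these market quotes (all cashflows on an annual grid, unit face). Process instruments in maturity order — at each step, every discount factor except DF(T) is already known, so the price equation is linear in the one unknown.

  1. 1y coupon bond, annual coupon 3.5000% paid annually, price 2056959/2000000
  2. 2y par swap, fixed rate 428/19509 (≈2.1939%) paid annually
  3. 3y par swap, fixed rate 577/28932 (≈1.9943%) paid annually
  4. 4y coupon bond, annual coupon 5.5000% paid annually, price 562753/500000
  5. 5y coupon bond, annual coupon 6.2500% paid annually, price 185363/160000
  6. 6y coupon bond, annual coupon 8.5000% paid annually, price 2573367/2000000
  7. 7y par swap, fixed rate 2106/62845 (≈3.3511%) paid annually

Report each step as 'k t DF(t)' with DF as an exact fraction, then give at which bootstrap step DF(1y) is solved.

1 1 9937/10000
2 2 2393/2500
3 3 9423/10000
4 4 229/250
5 5 8663/10000
6 6 2049/2500
7 7 3947/5000
DF(1y) is solved at step 1

step 1 [1y] bond c/1=7/200: DF=(2056959/2000000 − 7/200·(0))/(1+7/200) = 9937/10000 ≈ 0.993700
step 2 [2y] swap r/1=428/19509: DF=(1 − 428/19509·(0.993700))/(1+428/19509) = 2393/2500 ≈ 0.957200
step 3 [3y] swap r/1=577/28932: DF=(1 − 577/28932·(0.993700+0.957200))/(1+577/28932) = 9423/10000 ≈ 0.942300
step 4 [4y] bond c/1=11/200: DF=(562753/500000 − 11/200·(0.993700+0.957200+0.942300))/(1+11/200) = 229/250 ≈ 0.916000
step 5 [5y] bond c/1=1/16: DF=(185363/160000 − 1/16·(0.993700+0.957200+0.942300+0.916000))/(1+1/16) = 8663/10000 ≈ 0.866300
step 6 [6y] bond c/1=17/200: DF=(2573367/2000000 − 17/200·(0.993700+0.957200+0.942300+0.916000+0.866300))/(1+17/200) = 2049/2500 ≈ 0.819600
step 7 [7y] swap r/1=2106/62845: DF=(1 − 2106/62845·(0.993700+0.957200+0.942300+0.916000+0.866300+0.819600))/(1+2106/62845) = 3947/5000 ≈ 0.789400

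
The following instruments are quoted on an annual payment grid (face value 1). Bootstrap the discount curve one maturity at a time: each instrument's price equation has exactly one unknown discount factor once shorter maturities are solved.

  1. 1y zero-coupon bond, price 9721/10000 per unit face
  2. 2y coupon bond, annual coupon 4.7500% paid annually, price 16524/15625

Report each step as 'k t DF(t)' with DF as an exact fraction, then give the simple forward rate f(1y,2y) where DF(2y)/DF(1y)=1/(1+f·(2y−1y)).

1 1 9721/10000
2 2 1931/2000
f(1y,2y) = ((9721/10000)/(1931/2000) − 1)/(1) = 66/9655 ≈ 0.6836%

step 1 [1y] zero: DF = P = 9721/10000 ≈ 0.972100
step 2 [2y] bond c/1=19/400: DF=(16524/15625 − 19/400·(0.972100))/(1+19/400) = 1931/2000 ≈ 0.965500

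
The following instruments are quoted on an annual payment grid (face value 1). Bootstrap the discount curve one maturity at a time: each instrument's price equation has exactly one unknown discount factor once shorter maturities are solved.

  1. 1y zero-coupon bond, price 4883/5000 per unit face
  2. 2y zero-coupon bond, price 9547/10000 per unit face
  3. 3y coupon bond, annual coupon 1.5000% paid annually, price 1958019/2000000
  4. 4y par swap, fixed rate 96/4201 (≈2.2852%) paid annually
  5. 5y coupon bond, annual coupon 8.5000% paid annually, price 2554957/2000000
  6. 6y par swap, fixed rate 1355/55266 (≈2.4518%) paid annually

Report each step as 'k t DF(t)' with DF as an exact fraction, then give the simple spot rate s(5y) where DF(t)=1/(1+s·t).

1 1 4883/5000
2 2 9547/10000
3 3 117/125
4 4 571/625
5 5 2203/2500
6 6 1729/2000
s(5y) = (1/(2203/2500) − 1)/(5) = 297/11015 ≈ 2.6963%

step 1 [1y] zero: DF = P = 4883/5000 ≈ 0.976600
step 2 [2y] zero: DF = P = 9547/10000 ≈ 0.954700
step 3 [3y] bond c/1=3/200: DF=(1958019/2000000 − 3/200·(0.976600+0.954700))/(1+3/200) = 117/125 ≈ 0.936000
step 4 [4y] swap r/1=96/4201: DF=(1 − 96/4201·(0.976600+0.954700+0.936000))/(1+96/4201) = 571/625 ≈ 0.913600
step 5 [5y] bond c/1=17/200: DF=(2554957/2000000 − 17/200·(0.976600+0.954700+0.936000+0.913600))/(1+17/200) = 2203/2500 ≈ 0.881200
step 6 [6y] swap r/1=1355/55266: DF=(1 − 1355/55266·(0.976600+0.954700+0.936000+0.913600+0.881200))/(1+1355/55266) = 1729/2000 ≈ 0.864500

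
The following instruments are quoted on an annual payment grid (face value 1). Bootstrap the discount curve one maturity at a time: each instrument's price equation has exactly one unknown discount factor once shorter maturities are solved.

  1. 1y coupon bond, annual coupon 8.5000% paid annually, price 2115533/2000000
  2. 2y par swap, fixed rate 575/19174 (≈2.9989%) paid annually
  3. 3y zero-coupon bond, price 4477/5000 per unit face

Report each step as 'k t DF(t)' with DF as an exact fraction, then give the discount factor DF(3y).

step 1 [1y] bond c/1=17/200: DF=(2115533/2000000 − 17/200·(0))/(1+17/200) = 9749/10000 ≈ 0.974900
step 2 [2y] swap r/1=575/19174: DF=(1 − 575/19174·(0.974900))/(1+575/19174) = 377/400 ≈ 0.942500
step 3 [3y] zero: DF = P = 4477/5000 ≈ 0.895400

1 1 9749/10000
2 2 377/400
3 3 4477/5000
DF(3y) = 4477/5000 ≈ 0.895400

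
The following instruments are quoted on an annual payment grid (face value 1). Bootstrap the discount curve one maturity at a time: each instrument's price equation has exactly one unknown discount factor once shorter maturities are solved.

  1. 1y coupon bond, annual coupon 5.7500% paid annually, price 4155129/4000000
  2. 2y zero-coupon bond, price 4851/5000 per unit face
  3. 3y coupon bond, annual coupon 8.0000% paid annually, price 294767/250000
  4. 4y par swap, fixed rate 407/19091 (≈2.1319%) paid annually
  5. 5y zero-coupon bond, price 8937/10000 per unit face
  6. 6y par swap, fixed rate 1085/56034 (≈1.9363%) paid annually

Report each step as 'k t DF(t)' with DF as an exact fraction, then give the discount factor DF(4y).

1 1 9823/10000
2 2 4851/5000
3 3 9471/10000
4 4 4593/5000
5 5 8937/10000
6 6 1783/2000
DF(4y) = 4593/5000 ≈ 0.918600

step 1 [1y] bond c/1=23/400: DF=(4155129/4000000 − 23/400·(0))/(1+23/400) = 9823/10000 ≈ 0.982300
step 2 [2y] zero: DF = P = 4851/5000 ≈ 0.970200
step 3 [3y] bond c/1=2/25: DF=(294767/250000 − 2/25·(0.982300+0.970200))/(1+2/25) = 9471/10000 ≈ 0.947100
step 4 [4y] swap r/1=407/19091: DF=(1 − 407/19091·(0.982300+0.970200+0.947100))/(1+407/19091) = 4593/5000 ≈ 0.918600
step 5 [5y] zero: DF = P = 8937/10000 ≈ 0.893700
step 6 [6y] swap r/1=1085/56034: DF=(1 − 1085/56034·(0.982300+0.970200+0.947100+0.918600+0.893700))/(1+1085/56034) = 1783/2000 ≈ 0.891500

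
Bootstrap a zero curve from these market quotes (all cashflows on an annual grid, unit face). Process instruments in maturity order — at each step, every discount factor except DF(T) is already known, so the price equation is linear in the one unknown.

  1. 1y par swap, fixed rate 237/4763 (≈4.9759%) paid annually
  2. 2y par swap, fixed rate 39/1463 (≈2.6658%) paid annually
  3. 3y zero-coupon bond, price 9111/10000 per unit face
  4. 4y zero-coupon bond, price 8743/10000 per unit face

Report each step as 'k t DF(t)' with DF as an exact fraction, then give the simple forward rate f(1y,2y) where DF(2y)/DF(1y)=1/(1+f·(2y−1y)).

1 1 4763/5000
2 2 9493/10000
3 3 9111/10000
4 4 8743/10000
f(1y,2y) = ((4763/5000)/(9493/10000) − 1)/(1) = 3/863 ≈ 0.3476%

step 1 [1y] swap r/1=237/4763: DF=(1 − 237/4763·(0))/(1+237/4763) = 4763/5000 ≈ 0.952600
step 2 [2y] swap r/1=39/1463: DF=(1 − 39/1463·(0.952600))/(1+39/1463) = 9493/10000 ≈ 0.949300
step 3 [3y] zero: DF = P = 9111/10000 ≈ 0.911100
step 4 [4y] zero: DF = P = 8743/10000 ≈ 0.874300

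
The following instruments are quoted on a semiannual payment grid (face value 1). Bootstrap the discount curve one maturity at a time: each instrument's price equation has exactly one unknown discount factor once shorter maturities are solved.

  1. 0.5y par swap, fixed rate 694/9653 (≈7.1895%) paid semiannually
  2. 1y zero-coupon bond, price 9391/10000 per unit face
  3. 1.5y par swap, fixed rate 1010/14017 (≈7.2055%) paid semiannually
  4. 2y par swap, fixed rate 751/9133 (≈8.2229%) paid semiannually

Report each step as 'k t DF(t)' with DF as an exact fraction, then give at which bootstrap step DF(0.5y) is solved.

step 1 [0.5y] swap r/2=347/9653: DF=(1 − 347/9653·(0))/(1+347/9653) = 9653/10000 ≈ 0.965300
step 2 [1y] zero: DF = P = 9391/10000 ≈ 0.939100
step 3 [1.5y] swap r/2=505/14017: DF=(1 − 505/14017·(0.965300+0.939100))/(1+505/14017) = 899/1000 ≈ 0.899000
step 4 [2y] swap r/2=751/18266: DF=(1 − 751/18266·(0.965300+0.939100+0.899000))/(1+751/18266) = 4249/5000 ≈ 0.849800

1 1/2 9653/10000
2 1 9391/10000
3 3/2 899/1000
4 2 4249/5000
DF(0.5y) is solved at step 1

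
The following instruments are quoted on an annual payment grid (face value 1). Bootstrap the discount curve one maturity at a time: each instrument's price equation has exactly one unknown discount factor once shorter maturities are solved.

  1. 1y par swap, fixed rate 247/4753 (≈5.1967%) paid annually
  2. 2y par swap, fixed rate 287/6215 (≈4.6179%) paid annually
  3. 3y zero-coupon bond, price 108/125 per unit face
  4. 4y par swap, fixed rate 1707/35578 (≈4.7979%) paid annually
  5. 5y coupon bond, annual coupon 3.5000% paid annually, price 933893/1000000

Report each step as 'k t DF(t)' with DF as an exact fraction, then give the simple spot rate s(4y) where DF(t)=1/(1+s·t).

step 1 [1y] swap r/1=247/4753: DF=(1 − 247/4753·(0))/(1+247/4753) = 4753/5000 ≈ 0.950600
step 2 [2y] swap r/1=287/6215: DF=(1 − 287/6215·(0.950600))/(1+287/6215) = 9139/10000 ≈ 0.913900
step 3 [3y] zero: DF = P = 108/125 ≈ 0.864000
step 4 [4y] swap r/1=1707/35578: DF=(1 − 1707/35578·(0.950600+0.913900+0.864000))/(1+1707/35578) = 8293/10000 ≈ 0.829300
step 5 [5y] bond c/1=7/200: DF=(933893/1000000 − 7/200·(0.950600+0.913900+0.864000+0.829300))/(1+7/200) = 391/500 ≈ 0.782000

1 1 4753/5000
2 2 9139/10000
3 3 108/125
4 4 8293/10000
5 5 391/500
s(4y) = (1/(8293/10000) − 1)/(4) = 1707/33172 ≈ 5.1459%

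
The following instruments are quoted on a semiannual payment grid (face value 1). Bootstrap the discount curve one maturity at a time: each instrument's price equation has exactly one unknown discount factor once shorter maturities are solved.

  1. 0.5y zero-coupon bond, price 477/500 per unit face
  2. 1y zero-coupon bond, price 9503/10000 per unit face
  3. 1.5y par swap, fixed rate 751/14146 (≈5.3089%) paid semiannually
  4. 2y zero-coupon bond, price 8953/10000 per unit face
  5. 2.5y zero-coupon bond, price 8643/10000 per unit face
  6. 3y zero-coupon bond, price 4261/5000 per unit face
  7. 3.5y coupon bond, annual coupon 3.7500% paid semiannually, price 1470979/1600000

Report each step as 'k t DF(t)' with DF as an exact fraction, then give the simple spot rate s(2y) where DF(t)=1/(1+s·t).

1 1/2 477/500
2 1 9503/10000
3 3/2 9249/10000
4 2 8953/10000
5 5/2 8643/10000
6 3 4261/5000
7 7/2 8023/10000
s(2y) = (1/(8953/10000) − 1)/(2) = 1047/17906 ≈ 5.8472%

step 1 [0.5y] zero: DF = P = 477/500 ≈ 0.954000
step 2 [1y] zero: DF = P = 9503/10000 ≈ 0.950300
step 3 [1.5y] swap r/2=751/28292: DF=(1 − 751/28292·(0.954000+0.950300))/(1+751/28292) = 9249/10000 ≈ 0.924900
step 4 [2y] zero: DF = P = 8953/10000 ≈ 0.895300
step 5 [2.5y] zero: DF = P = 8643/10000 ≈ 0.864300
step 6 [3y] zero: DF = P = 4261/5000 ≈ 0.852200
step 7 [3.5y] bond c/2=3/160: DF=(1470979/1600000 − 3/160·(0.954000+0.950300+0.924900+0.895300+0.864300+0.852200))/(1+3/160) = 8023/10000 ≈ 0.802300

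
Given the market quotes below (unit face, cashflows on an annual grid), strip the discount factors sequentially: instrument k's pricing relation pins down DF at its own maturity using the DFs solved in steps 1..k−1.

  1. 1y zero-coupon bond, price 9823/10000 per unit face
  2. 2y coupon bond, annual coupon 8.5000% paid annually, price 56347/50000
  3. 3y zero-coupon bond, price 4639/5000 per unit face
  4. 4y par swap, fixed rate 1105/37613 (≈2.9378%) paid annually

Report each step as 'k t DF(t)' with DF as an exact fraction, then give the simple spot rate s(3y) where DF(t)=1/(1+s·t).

step 1 [1y] zero: DF = P = 9823/10000 ≈ 0.982300
step 2 [2y] bond c/1=17/200: DF=(56347/50000 − 17/200·(0.982300))/(1+17/200) = 9617/10000 ≈ 0.961700
step 3 [3y] zero: DF = P = 4639/5000 ≈ 0.927800
step 4 [4y] swap r/1=1105/37613: DF=(1 − 1105/37613·(0.982300+0.961700+0.927800))/(1+1105/37613) = 1779/2000 ≈ 0.889500

1 1 9823/10000
2 2 9617/10000
3 3 4639/5000
4 4 1779/2000
s(3y) = (1/(4639/5000) − 1)/(3) = 361/13917 ≈ 2.5939%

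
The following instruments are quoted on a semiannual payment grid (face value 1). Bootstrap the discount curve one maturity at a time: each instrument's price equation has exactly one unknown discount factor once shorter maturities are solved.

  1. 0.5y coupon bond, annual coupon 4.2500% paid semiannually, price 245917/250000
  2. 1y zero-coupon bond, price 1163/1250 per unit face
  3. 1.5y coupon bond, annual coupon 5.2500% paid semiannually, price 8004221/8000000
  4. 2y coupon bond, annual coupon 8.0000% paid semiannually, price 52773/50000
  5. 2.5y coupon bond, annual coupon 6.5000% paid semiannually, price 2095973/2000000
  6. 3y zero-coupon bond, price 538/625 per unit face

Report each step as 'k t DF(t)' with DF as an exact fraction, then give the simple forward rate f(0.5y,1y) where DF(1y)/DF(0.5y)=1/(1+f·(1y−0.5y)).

step 1 [0.5y] bond c/2=17/800: DF=(245917/250000 − 17/800·(0))/(1+17/800) = 602/625 ≈ 0.963200
step 2 [1y] zero: DF = P = 1163/1250 ≈ 0.930400
step 3 [1.5y] bond c/2=21/800: DF=(8004221/8000000 − 21/800·(0.963200+0.930400))/(1+21/800) = 1853/2000 ≈ 0.926500
step 4 [2y] bond c/2=1/25: DF=(52773/50000 − 1/25·(0.963200+0.930400+0.926500))/(1+1/25) = 1133/1250 ≈ 0.906400
step 5 [2.5y] bond c/2=13/400: DF=(2095973/2000000 − 13/400·(0.963200+0.930400+0.926500+0.906400))/(1+13/400) = 8977/10000 ≈ 0.897700
step 6 [3y] zero: DF = P = 538/625 ≈ 0.860800

1 1/2 602/625
2 1 1163/1250
3 3/2 1853/2000
4 2 1133/1250
5 5/2 8977/10000
6 3 538/625
f(0.5y,1y) = ((602/625)/(1163/1250) − 1)/(1/2) = 82/1163 ≈ 7.0507%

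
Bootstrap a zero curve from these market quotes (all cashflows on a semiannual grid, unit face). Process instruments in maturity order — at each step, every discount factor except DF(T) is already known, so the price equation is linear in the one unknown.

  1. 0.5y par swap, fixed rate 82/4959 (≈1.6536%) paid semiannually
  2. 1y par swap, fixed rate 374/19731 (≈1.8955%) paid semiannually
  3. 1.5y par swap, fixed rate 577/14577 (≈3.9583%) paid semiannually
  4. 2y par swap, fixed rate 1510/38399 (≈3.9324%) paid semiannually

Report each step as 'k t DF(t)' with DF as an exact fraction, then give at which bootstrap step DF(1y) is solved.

step 1 [0.5y] swap r/2=41/4959: DF=(1 − 41/4959·(0))/(1+41/4959) = 4959/5000 ≈ 0.991800
step 2 [1y] swap r/2=187/19731: DF=(1 − 187/19731·(0.991800))/(1+187/19731) = 9813/10000 ≈ 0.981300
step 3 [1.5y] swap r/2=577/29154: DF=(1 − 577/29154·(0.991800+0.981300))/(1+577/29154) = 9423/10000 ≈ 0.942300
step 4 [2y] swap r/2=755/38399: DF=(1 − 755/38399·(0.991800+0.981300+0.942300))/(1+755/38399) = 1849/2000 ≈ 0.924500

1 1/2 4959/5000
2 1 9813/10000
3 3/2 9423/10000
4 2 1849/2000
DF(1y) is solved at step 2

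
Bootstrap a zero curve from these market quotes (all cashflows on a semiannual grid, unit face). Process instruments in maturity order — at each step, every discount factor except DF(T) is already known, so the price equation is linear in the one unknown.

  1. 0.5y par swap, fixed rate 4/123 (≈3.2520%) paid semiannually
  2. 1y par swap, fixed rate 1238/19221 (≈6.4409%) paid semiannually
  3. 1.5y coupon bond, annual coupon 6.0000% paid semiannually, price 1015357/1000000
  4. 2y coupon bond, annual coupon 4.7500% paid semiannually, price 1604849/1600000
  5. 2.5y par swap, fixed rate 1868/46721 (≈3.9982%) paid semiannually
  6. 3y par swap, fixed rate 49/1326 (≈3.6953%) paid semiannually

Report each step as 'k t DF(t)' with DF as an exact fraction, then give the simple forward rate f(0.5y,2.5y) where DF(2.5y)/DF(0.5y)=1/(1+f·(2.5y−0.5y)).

step 1 [0.5y] swap r/2=2/123: DF=(1 − 2/123·(0))/(1+2/123) = 123/125 ≈ 0.984000
step 2 [1y] swap r/2=619/19221: DF=(1 − 619/19221·(0.984000))/(1+619/19221) = 9381/10000 ≈ 0.938100
step 3 [1.5y] bond c/2=3/100: DF=(1015357/1000000 − 3/100·(0.984000+0.938100))/(1+3/100) = 4649/5000 ≈ 0.929800
step 4 [2y] bond c/2=19/800: DF=(1604849/1600000 − 19/800·(0.984000+0.938100+0.929800))/(1+19/800) = 571/625 ≈ 0.913600
step 5 [2.5y] swap r/2=934/46721: DF=(1 − 934/46721·(0.984000+0.938100+0.929800+0.913600))/(1+934/46721) = 4533/5000 ≈ 0.906600
step 6 [3y] swap r/2=49/2652: DF=(1 − 49/2652·(0.984000+0.938100+0.929800+0.913600+0.906600))/(1+49/2652) = 8971/10000 ≈ 0.897100

1 1/2 123/125
2 1 9381/10000
3 3/2 4649/5000
4 2 571/625
5 5/2 4533/5000
6 3 8971/10000
f(0.5y,2.5y) = ((123/125)/(4533/5000) − 1)/(2) = 129/3022 ≈ 4.2687%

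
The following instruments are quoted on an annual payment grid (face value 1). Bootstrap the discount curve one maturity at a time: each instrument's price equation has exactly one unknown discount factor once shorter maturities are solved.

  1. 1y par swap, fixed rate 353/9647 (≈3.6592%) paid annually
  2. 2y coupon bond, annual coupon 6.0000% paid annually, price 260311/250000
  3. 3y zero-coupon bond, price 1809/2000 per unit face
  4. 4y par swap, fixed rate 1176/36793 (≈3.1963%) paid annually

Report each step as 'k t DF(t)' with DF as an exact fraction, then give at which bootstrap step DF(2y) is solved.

step 1 [1y] swap r/1=353/9647: DF=(1 − 353/9647·(0))/(1+353/9647) = 9647/10000 ≈ 0.964700
step 2 [2y] bond c/1=3/50: DF=(260311/250000 − 3/50·(0.964700))/(1+3/50) = 9277/10000 ≈ 0.927700
step 3 [3y] zero: DF = P = 1809/2000 ≈ 0.904500
step 4 [4y] swap r/1=1176/36793: DF=(1 − 1176/36793·(0.964700+0.927700+0.904500))/(1+1176/36793) = 1103/1250 ≈ 0.882400

1 1 9647/10000
2 2 9277/10000
3 3 1809/2000
4 4 1103/1250
DF(2y) is solved at step 2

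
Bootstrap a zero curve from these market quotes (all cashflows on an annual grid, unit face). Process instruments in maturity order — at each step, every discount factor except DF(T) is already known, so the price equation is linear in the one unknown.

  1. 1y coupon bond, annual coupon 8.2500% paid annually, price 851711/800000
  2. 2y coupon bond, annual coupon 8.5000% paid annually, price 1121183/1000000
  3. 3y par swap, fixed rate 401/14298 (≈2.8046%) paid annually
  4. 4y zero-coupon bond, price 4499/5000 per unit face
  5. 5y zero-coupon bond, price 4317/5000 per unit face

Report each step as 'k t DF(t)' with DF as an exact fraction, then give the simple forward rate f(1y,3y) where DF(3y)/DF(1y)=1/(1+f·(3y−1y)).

1 1 1967/2000
2 2 9563/10000
3 3 4599/5000
4 4 4499/5000
5 5 4317/5000
f(1y,3y) = ((1967/2000)/(4599/5000) − 1)/(2) = 91/2628 ≈ 3.4627%

step 1 [1y] bond c/1=33/400: DF=(851711/800000 − 33/400·(0))/(1+33/400) = 1967/2000 ≈ 0.983500
step 2 [2y] bond c/1=17/200: DF=(1121183/1000000 − 17/200·(0.983500))/(1+17/200) = 9563/10000 ≈ 0.956300
step 3 [3y] swap r/1=401/14298: DF=(1 − 401/14298·(0.983500+0.956300))/(1+401/14298) = 4599/5000 ≈ 0.919800
step 4 [4y] zero: DF = P = 4499/5000 ≈ 0.899800
step 5 [5y] zero: DF = P = 4317/5000 ≈ 0.863400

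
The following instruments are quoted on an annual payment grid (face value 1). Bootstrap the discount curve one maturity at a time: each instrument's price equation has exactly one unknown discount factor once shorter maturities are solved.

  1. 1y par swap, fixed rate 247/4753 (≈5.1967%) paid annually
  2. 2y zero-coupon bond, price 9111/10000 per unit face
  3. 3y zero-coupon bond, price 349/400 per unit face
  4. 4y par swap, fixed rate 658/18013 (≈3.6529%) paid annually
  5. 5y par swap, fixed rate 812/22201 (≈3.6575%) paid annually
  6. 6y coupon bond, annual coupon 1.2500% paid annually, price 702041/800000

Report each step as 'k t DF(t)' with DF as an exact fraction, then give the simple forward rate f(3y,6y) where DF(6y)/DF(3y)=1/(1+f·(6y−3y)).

step 1 [1y] swap r/1=247/4753: DF=(1 − 247/4753·(0))/(1+247/4753) = 4753/5000 ≈ 0.950600
step 2 [2y] zero: DF = P = 9111/10000 ≈ 0.911100
step 3 [3y] zero: DF = P = 349/400 ≈ 0.872500
step 4 [4y] swap r/1=658/18013: DF=(1 − 658/18013·(0.950600+0.911100+0.872500))/(1+658/18013) = 2171/2500 ≈ 0.868400
step 5 [5y] swap r/1=812/22201: DF=(1 − 812/22201·(0.950600+0.911100+0.872500+0.868400))/(1+812/22201) = 1047/1250 ≈ 0.837600
step 6 [6y] bond c/1=1/80: DF=(702041/800000 − 1/80·(0.950600+0.911100+0.872500+0.868400+0.837600))/(1+1/80) = 8119/10000 ≈ 0.811900

1 1 4753/5000
2 2 9111/10000
3 3 349/400
4 4 2171/2500
5 5 1047/1250
6 6 8119/10000
f(3y,6y) = ((349/400)/(8119/10000) − 1)/(3) = 202/8119 ≈ 2.4880%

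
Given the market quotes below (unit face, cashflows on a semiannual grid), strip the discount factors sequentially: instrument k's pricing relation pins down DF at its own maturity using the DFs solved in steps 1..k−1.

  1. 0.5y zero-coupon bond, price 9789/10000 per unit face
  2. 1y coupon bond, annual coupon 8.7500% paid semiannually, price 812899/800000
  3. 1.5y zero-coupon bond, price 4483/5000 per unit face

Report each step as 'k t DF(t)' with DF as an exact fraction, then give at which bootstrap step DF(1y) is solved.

1 1/2 9789/10000
2 1 373/400
3 3/2 4483/5000
DF(1y) is solved at step 2

step 1 [0.5y] zero: DF = P = 9789/10000 ≈ 0.978900
step 2 [1y] bond c/2=7/160: DF=(812899/800000 − 7/160·(0.978900))/(1+7/160) = 373/400 ≈ 0.932500
step 3 [1.5y] zero: DF = P = 4483/5000 ≈ 0.896600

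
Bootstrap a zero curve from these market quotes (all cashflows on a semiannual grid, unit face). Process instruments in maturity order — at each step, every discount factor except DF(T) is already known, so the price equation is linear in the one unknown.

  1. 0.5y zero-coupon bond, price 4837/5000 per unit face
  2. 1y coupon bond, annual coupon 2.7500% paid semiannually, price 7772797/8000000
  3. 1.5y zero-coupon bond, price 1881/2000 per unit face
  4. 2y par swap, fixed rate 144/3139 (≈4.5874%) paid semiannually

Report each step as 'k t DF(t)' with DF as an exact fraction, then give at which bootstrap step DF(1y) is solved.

1 1/2 4837/5000
2 1 9453/10000
3 3/2 1881/2000
4 2 571/625
DF(1y) is solved at step 2

step 1 [0.5y] zero: DF = P = 4837/5000 ≈ 0.967400
step 2 [1y] bond c/2=11/800: DF=(7772797/8000000 − 11/800·(0.967400))/(1+11/800) = 9453/10000 ≈ 0.945300
step 3 [1.5y] zero: DF = P = 1881/2000 ≈ 0.940500
step 4 [2y] swap r/2=72/3139: DF=(1 − 72/3139·(0.967400+0.945300+0.940500))/(1+72/3139) = 571/625 ≈ 0.913600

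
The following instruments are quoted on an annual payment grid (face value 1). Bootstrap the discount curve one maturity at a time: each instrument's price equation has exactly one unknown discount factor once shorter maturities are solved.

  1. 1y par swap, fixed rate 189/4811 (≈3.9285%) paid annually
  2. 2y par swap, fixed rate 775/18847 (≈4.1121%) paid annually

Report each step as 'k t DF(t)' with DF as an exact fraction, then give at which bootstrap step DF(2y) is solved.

step 1 [1y] swap r/1=189/4811: DF=(1 − 189/4811·(0))/(1+189/4811) = 4811/5000 ≈ 0.962200
step 2 [2y] swap r/1=775/18847: DF=(1 − 775/18847·(0.962200))/(1+775/18847) = 369/400 ≈ 0.922500

1 1 4811/5000
2 2 369/400
DF(2y) is solved at step 2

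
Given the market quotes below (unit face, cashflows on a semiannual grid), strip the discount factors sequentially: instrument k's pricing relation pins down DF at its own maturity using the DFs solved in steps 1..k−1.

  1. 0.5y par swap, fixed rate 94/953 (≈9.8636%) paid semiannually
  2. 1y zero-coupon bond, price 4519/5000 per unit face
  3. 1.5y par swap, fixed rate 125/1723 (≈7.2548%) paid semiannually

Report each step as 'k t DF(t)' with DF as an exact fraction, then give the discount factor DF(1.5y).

step 1 [0.5y] swap r/2=47/953: DF=(1 − 47/953·(0))/(1+47/953) = 953/1000 ≈ 0.953000
step 2 [1y] zero: DF = P = 4519/5000 ≈ 0.903800
step 3 [1.5y] swap r/2=125/3446: DF=(1 − 125/3446·(0.953000+0.903800))/(1+125/3446) = 9/10 ≈ 0.900000

1 1/2 953/1000
2 1 4519/5000
3 3/2 9/10
DF(1.5y) = 9/10 ≈ 0.900000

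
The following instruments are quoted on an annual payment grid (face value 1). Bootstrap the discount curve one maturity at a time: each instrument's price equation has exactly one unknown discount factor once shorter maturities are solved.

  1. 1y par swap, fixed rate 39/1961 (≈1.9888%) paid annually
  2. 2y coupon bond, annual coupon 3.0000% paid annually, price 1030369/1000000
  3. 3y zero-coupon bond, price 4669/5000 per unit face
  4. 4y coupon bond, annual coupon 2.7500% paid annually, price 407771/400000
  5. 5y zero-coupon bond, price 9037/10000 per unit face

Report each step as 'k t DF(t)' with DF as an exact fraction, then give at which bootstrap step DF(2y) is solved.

1 1 1961/2000
2 2 4859/5000
3 3 4669/5000
4 4 9149/10000
5 5 9037/10000
DF(2y) is solved at step 2

step 1 [1y] swap r/1=39/1961: DF=(1 − 39/1961·(0))/(1+39/1961) = 1961/2000 ≈ 0.980500
step 2 [2y] bond c/1=3/100: DF=(1030369/1000000 − 3/100·(0.980500))/(1+3/100) = 4859/5000 ≈ 0.971800
step 3 [3y] zero: DF = P = 4669/5000 ≈ 0.933800
step 4 [4y] bond c/1=11/400: DF=(407771/400000 − 11/400·(0.980500+0.971800+0.933800))/(1+11/400) = 9149/10000 ≈ 0.914900
step 5 [5y] zero: DF = P = 9037/10000 ≈ 0.903700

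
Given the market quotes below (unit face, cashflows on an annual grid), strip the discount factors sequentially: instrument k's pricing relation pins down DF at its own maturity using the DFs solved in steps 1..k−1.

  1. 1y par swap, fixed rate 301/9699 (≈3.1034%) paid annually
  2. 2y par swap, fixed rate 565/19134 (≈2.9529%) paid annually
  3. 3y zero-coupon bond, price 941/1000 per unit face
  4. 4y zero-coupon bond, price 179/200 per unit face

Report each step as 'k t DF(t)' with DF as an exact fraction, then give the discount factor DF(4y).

1 1 9699/10000
2 2 1887/2000
3 3 941/1000
4 4 179/200
DF(4y) = 179/200 ≈ 0.895000

step 1 [1y] swap r/1=301/9699: DF=(1 − 301/9699·(0))/(1+301/9699) = 9699/10000 ≈ 0.969900
step 2 [2y] swap r/1=565/19134: DF=(1 − 565/19134·(0.969900))/(1+565/19134) = 1887/2000 ≈ 0.943500
step 3 [3y] zero: DF = P = 941/1000 ≈ 0.941000
step 4 [4y] zero: DF = P = 179/200 ≈ 0.895000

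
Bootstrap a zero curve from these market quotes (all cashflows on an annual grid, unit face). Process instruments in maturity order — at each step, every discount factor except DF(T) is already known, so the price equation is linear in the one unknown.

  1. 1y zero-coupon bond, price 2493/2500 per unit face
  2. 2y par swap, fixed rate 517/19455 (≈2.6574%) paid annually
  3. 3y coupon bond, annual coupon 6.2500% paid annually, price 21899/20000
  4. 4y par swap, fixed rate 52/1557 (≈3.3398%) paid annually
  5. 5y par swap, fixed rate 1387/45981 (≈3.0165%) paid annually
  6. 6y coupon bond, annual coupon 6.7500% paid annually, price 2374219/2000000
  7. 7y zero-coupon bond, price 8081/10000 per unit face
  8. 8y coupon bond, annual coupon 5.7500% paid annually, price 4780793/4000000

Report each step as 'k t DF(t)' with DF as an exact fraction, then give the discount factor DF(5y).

1 1 2493/2500
2 2 9483/10000
3 3 9161/10000
4 4 547/625
5 5 8613/10000
6 6 8213/10000
7 7 8081/10000
8 8 1979/2500
DF(5y) = 8613/10000 ≈ 0.861300

step 1 [1y] zero: DF = P = 2493/2500 ≈ 0.997200
step 2 [2y] swap r/1=517/19455: DF=(1 − 517/19455·(0.997200))/(1+517/19455) = 9483/10000 ≈ 0.948300
step 3 [3y] bond c/1=1/16: DF=(21899/20000 − 1/16·(0.997200+0.948300))/(1+1/16) = 9161/10000 ≈ 0.916100
step 4 [4y] swap r/1=52/1557: DF=(1 − 52/1557·(0.997200+0.948300+0.916100))/(1+52/1557) = 547/625 ≈ 0.875200
step 5 [5y] swap r/1=1387/45981: DF=(1 − 1387/45981·(0.997200+0.948300+0.916100+0.875200))/(1+1387/45981) = 8613/10000 ≈ 0.861300
step 6 [6y] bond c/1=27/400: DF=(2374219/2000000 − 27/400·(0.997200+0.948300+0.916100+0.875200+0.861300))/(1+27/400) = 8213/10000 ≈ 0.821300
step 7 [7y] zero: DF = P = 8081/10000 ≈ 0.808100
step 8 [8y] bond c/1=23/400: DF=(4780793/4000000 − 23/400·(0.997200+0.948300+0.916100+0.875200+0.861300+0.821300+0.808100))/(1+23/400) = 1979/2500 ≈ 0.791600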